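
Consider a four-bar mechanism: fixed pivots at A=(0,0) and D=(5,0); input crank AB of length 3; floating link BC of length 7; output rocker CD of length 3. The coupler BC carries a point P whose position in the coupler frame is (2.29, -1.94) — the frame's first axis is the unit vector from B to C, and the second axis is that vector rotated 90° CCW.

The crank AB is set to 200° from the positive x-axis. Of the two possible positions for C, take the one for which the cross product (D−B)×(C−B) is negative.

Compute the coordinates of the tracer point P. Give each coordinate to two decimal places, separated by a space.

-1.10 -3.49

A=(0,0), D=(5.00,0)
B = A + 3.00·(cos200°, sin200°) = (-2.8191, -1.0261)
|BD| = 7.8861
circle(B,7.00) ∩ circle(D,3.00): a=6.4792, h=2.6496
  candidates: C₊=(3.2603,2.4440) cross=20.895; C₋=(3.9497,-2.8102) cross=-20.895
  mode - wants cross < 0 → take C=(3.9497,-2.8102) (cross=-20.895)
ex = (C−B)/|BC| = (0.9670,-0.2549); ey = (0.2549,0.9670)
P = B + 2.29·ex + -1.94·ey = (-1.0992,-3.4856)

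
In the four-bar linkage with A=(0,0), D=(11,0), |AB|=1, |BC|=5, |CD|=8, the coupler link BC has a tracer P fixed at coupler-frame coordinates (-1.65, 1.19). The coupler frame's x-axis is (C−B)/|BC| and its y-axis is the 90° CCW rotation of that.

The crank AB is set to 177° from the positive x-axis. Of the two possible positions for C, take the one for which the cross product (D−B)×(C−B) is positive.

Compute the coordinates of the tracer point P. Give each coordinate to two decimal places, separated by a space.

-3.02 0.30

A=(0,0), D=(11.00,0)
B = A + 1.00·(cos177°, sin177°) = (-0.9986, 0.0523)
|BD| = 11.9987
circle(B,5.00) ∩ circle(D,8.00): a=4.3742, h=2.4221
  candidates: C₊=(3.3861,2.4553) cross=29.062; C₋=(3.3650,-2.3888) cross=-29.062
  mode + wants cross > 0 → take C=(3.3861,2.4553) (cross=29.062)
ex = (C−B)/|BC| = (0.8769,0.4806); ey = (-0.4806,0.8769)
P = B + -1.65·ex + 1.19·ey = (-3.0175,0.3029)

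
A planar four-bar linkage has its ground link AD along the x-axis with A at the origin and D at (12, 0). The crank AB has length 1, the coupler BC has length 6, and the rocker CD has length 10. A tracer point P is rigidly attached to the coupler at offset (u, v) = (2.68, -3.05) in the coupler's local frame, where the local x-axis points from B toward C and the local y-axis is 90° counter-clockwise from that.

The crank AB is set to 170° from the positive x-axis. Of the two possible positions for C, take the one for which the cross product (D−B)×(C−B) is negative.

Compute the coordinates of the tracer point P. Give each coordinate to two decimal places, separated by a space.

A=(0,0), D=(12.00,0)
B = A + 1.00·(cos170°, sin170°) = (-0.9848, 0.1736)
|BD| = 12.9860
circle(B,6.00) ∩ circle(D,10.00): a=4.0288, h=4.4462
  candidates: C₊=(3.1031,4.5656) cross=57.738; C₋=(2.9842,-4.3260) cross=-57.738
  mode - wants cross < 0 → take C=(2.9842,-4.3260) (cross=-57.738)
ex = (C−B)/|BC| = (0.6615,-0.7499); ey = (0.7499,0.6615)
P = B + 2.68·ex + -3.05·ey = (-1.4993,-3.8538)

-1.50 -3.85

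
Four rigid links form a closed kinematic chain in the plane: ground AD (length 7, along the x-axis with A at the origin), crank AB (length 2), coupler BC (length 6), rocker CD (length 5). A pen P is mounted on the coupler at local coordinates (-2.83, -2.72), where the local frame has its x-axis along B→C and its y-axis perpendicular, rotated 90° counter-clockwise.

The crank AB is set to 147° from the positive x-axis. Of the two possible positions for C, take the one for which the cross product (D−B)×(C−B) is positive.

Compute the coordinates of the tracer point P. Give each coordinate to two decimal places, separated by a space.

A=(0,0), D=(7.00,0)
B = A + 2.00·(cos147°, sin147°) = (-1.6773, 1.0893)
|BD| = 8.7454
circle(B,6.00) ∩ circle(D,5.00): a=5.0016, h=3.3142
  candidates: C₊=(3.6981,3.7547) cross=28.984; C₋=(2.8725,-2.8221) cross=-28.984
  mode + wants cross > 0 → take C=(3.6981,3.7547) (cross=28.984)
ex = (C−B)/|BC| = (0.8959,0.4442); ey = (-0.4442,0.8959)
P = B + -2.83·ex + -2.72·ey = (-3.0045,-2.6048)

-3.00 -2.60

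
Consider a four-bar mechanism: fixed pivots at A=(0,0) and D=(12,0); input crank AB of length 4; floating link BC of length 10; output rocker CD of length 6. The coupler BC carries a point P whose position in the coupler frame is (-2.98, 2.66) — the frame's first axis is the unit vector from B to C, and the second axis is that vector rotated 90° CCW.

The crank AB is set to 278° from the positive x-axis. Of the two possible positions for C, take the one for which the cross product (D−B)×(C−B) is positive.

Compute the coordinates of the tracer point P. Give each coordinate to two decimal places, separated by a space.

-3.41 -4.44

A=(0,0), D=(12.00,0)
B = A + 4.00·(cos278°, sin278°) = (0.5567, -3.9611)
|BD| = 12.1095
circle(B,10.00) ∩ circle(D,6.00): a=8.6973, h=4.9353
  candidates: C₊=(7.1612,3.5476) cross=59.764; C₋=(10.3899,-5.7799) cross=-59.764
  mode + wants cross > 0 → take C=(7.1612,3.5476) (cross=59.764)
ex = (C−B)/|BC| = (0.6604,0.7509); ey = (-0.7509,0.6604)
P = B + -2.98·ex + 2.66·ey = (-3.4088,-4.4419)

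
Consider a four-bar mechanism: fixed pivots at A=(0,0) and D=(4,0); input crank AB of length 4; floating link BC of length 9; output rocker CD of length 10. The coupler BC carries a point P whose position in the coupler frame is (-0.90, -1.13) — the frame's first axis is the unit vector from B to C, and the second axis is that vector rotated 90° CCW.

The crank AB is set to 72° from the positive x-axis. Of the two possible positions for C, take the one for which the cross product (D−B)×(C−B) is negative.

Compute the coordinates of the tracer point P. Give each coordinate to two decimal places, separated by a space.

A=(0,0), D=(4.00,0)
B = A + 4.00·(cos72°, sin72°) = (1.2361, 3.8042)
|BD| = 4.7023
circle(B,9.00) ∩ circle(D,10.00): a=0.3308, h=8.9939
  candidates: C₊=(8.7068,8.8231) cross=42.292; C₋=(-5.8457,-1.7499) cross=-42.292
  mode - wants cross < 0 → take C=(-5.8457,-1.7499) (cross=-42.292)
ex = (C−B)/|BC| = (-0.7869,-0.6171); ey = (0.6171,-0.7869)
P = B + -0.90·ex + -1.13·ey = (1.2469,5.2488)

1.25 5.25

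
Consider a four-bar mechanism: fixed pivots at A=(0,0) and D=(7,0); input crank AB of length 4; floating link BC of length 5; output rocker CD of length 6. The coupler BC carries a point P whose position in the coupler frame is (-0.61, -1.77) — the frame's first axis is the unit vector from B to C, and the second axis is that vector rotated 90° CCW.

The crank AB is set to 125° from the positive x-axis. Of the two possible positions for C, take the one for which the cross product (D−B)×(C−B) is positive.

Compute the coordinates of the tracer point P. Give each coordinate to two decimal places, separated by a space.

A=(0,0), D=(7.00,0)
B = A + 4.00·(cos125°, sin125°) = (-2.2943, 3.2766)
|BD| = 9.8550
circle(B,5.00) ∩ circle(D,6.00): a=4.3694, h=2.4307
  candidates: C₊=(2.6347,4.1163) cross=23.955; C₋=(1.0183,-0.4686) cross=-23.955
  mode + wants cross > 0 → take C=(2.6347,4.1163) (cross=23.955)
ex = (C−B)/|BC| = (0.9858,0.1679); ey = (-0.1679,0.9858)
P = B + -0.61·ex + -1.77·ey = (-2.5984,1.4293)

-2.60 1.43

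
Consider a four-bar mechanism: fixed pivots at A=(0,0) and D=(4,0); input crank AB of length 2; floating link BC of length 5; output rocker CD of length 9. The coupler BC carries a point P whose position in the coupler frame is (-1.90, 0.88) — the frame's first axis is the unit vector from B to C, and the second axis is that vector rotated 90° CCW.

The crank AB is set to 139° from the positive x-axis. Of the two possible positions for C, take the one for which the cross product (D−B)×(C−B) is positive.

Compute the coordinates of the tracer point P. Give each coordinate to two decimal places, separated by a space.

-1.99 -0.73

A=(0,0), D=(4.00,0)
B = A + 2.00·(cos139°, sin139°) = (-1.5094, 1.3121)
|BD| = 5.6635
circle(B,5.00) ∩ circle(D,9.00): a=-2.1122, h=4.5320
  candidates: C₊=(-2.5142,6.2101) cross=25.667; C₋=(-4.6141,-2.6072) cross=-25.667
  mode + wants cross > 0 → take C=(-2.5142,6.2101) (cross=25.667)
ex = (C−B)/|BC| = (-0.2009,0.9796); ey = (-0.9796,-0.2009)
P = B + -1.90·ex + 0.88·ey = (-1.9897,-0.7260)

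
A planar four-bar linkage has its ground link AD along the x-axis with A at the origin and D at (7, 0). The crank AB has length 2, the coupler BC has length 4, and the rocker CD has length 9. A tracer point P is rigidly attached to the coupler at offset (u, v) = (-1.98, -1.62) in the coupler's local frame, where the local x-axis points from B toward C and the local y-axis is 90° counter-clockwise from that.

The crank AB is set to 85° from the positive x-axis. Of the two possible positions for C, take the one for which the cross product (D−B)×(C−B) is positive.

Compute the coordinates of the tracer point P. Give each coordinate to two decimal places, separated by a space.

A=(0,0), D=(7.00,0)
B = A + 2.00·(cos85°, sin85°) = (0.1743, 1.9924)
|BD| = 7.1105
circle(B,4.00) ∩ circle(D,9.00): a=-1.0154, h=3.8690
  candidates: C₊=(0.2837,5.9909) cross=27.510; C₋=(-1.8845,-1.4371) cross=-27.510
  mode + wants cross > 0 → take C=(0.2837,5.9909) (cross=27.510)
ex = (C−B)/|BC| = (0.0273,0.9996); ey = (-0.9996,0.0273)
P = B + -1.98·ex + -1.62·ey = (1.7396,-0.0312)

1.74 -0.03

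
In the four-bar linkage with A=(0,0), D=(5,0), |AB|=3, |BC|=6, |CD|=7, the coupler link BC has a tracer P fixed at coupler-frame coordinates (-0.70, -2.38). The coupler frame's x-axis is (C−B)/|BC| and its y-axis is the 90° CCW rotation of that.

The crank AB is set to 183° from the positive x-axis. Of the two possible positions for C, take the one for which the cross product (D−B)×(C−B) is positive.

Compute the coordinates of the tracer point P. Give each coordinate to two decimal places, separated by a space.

-1.31 -1.98

A=(0,0), D=(5.00,0)
B = A + 3.00·(cos183°, sin183°) = (-2.9959, -0.1570)
|BD| = 7.9974
circle(B,6.00) ∩ circle(D,7.00): a=3.1860, h=5.0843
  candidates: C₊=(0.0896,4.9888) cross=40.661; C₋=(0.2893,-5.1777) cross=-40.661
  mode + wants cross > 0 → take C=(0.0896,4.9888) (cross=40.661)
ex = (C−B)/|BC| = (0.5143,0.8576); ey = (-0.8576,0.5143)
P = B + -0.70·ex + -2.38·ey = (-1.3147,-1.9813)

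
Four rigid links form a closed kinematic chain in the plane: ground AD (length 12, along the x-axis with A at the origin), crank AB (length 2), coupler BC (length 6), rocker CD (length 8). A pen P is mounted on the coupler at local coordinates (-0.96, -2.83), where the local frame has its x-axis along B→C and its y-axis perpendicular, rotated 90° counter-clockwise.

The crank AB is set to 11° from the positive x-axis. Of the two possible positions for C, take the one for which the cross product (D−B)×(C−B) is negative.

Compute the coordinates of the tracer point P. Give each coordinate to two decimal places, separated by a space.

A=(0,0), D=(12.00,0)
B = A + 2.00·(cos11°, sin11°) = (1.9633, 0.3816)
|BD| = 10.0440
circle(B,6.00) ∩ circle(D,8.00): a=3.6281, h=4.7788
  candidates: C₊=(5.7703,5.0191) cross=47.998; C₋=(5.4072,-4.5316) cross=-47.998
  mode - wants cross < 0 → take C=(5.4072,-4.5316) (cross=-47.998)
ex = (C−B)/|BC| = (0.5740,-0.8189); ey = (0.8189,0.5740)
P = B + -0.96·ex + -2.83·ey = (-0.9052,-0.4567)

-0.91 -0.46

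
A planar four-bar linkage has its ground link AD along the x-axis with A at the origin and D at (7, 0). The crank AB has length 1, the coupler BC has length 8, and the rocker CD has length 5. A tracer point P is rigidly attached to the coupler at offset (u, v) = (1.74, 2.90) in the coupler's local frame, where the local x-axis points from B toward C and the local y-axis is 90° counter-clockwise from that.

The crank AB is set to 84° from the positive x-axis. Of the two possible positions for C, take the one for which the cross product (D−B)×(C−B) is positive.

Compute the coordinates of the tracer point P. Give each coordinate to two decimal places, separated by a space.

A=(0,0), D=(7.00,0)
B = A + 1.00·(cos84°, sin84°) = (0.1045, 0.9945)
|BD| = 6.9668
circle(B,8.00) ∩ circle(D,5.00): a=6.2824, h=4.9529
  candidates: C₊=(7.0296,4.9999) cross=34.506; C₋=(5.6155,-4.8045) cross=-34.506
  mode + wants cross > 0 → take C=(7.0296,4.9999) (cross=34.506)
ex = (C−B)/|BC| = (0.8656,0.5007); ey = (-0.5007,0.8656)
P = B + 1.74·ex + 2.90·ey = (0.1588,4.3760)

0.16 4.38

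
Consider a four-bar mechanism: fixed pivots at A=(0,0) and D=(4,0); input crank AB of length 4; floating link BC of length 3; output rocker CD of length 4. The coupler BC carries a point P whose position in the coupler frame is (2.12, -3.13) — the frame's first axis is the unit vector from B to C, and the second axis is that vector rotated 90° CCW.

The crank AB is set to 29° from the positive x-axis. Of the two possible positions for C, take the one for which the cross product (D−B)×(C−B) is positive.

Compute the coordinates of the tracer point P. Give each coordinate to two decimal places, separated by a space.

A=(0,0), D=(4.00,0)
B = A + 4.00·(cos29°, sin29°) = (3.4985, 1.9392)
|BD| = 2.0030
circle(B,3.00) ∩ circle(D,4.00): a=-0.7458, h=2.9058
  candidates: C₊=(6.1250,3.3889) cross=5.820; C₋=(0.4985,1.9337) cross=-5.820
  mode + wants cross > 0 → take C=(6.1250,3.3889) (cross=5.820)
ex = (C−B)/|BC| = (0.8755,0.4832); ey = (-0.4832,0.8755)
P = B + 2.12·ex + -3.13·ey = (6.8670,0.2233)

6.87 0.22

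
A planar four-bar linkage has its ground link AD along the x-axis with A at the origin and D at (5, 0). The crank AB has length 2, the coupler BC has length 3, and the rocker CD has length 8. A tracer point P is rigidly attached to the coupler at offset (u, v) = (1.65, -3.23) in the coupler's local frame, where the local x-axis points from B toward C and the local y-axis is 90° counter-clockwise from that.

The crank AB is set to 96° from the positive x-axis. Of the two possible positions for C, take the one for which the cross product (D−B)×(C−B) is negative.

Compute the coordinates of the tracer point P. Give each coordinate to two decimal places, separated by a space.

A=(0,0), D=(5.00,0)
B = A + 2.00·(cos96°, sin96°) = (-0.2091, 1.9890)
|BD| = 5.5759
circle(B,3.00) ∩ circle(D,8.00): a=-2.1440, h=2.0984
  candidates: C₊=(-1.4635,4.7142) cross=11.700; C₋=(-2.9605,0.7935) cross=-11.700
  mode - wants cross < 0 → take C=(-2.9605,0.7935) (cross=-11.700)
ex = (C−B)/|BC| = (-0.9172,-0.3985); ey = (0.3985,-0.9172)
P = B + 1.65·ex + -3.23·ey = (-3.0096,4.2939)

-3.01 4.29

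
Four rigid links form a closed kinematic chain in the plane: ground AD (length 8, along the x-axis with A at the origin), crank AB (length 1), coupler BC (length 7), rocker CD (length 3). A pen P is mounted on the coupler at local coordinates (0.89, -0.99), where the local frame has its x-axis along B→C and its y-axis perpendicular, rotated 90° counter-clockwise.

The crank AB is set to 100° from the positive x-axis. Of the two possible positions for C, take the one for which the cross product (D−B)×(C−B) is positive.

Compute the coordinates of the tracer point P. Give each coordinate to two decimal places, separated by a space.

A=(0,0), D=(8.00,0)
B = A + 1.00·(cos100°, sin100°) = (-0.1736, 0.9848)
|BD| = 8.2328
circle(B,7.00) ∩ circle(D,3.00): a=6.5457, h=2.4807
  candidates: C₊=(6.6218,2.6647) cross=20.423; C₋=(6.0283,-2.2611) cross=-20.423
  mode + wants cross > 0 → take C=(6.6218,2.6647) (cross=20.423)
ex = (C−B)/|BC| = (0.9708,0.2400); ey = (-0.2400,0.9708)
P = B + 0.89·ex + -0.99·ey = (0.9279,0.2373)

0.93 0.24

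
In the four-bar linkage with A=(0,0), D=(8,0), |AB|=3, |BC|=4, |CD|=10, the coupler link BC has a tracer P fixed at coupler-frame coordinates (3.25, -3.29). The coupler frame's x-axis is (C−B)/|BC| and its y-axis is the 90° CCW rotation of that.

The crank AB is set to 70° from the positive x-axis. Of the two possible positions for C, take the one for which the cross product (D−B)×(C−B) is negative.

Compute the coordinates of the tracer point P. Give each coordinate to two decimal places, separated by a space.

-3.58 3.18

A=(0,0), D=(8.00,0)
B = A + 3.00·(cos70°, sin70°) = (1.0261, 2.8191)
|BD| = 7.5222
circle(B,4.00) ∩ circle(D,10.00): a=-1.8224, h=3.5607
  candidates: C₊=(0.6709,6.8033) cross=26.784; C₋=(-1.9980,0.2008) cross=-26.784
  mode - wants cross < 0 → take C=(-1.9980,0.2008) (cross=-26.784)
ex = (C−B)/|BC| = (-0.7560,-0.6546); ey = (0.6546,-0.7560)
P = B + 3.25·ex + -3.29·ey = (-3.5845,3.1790)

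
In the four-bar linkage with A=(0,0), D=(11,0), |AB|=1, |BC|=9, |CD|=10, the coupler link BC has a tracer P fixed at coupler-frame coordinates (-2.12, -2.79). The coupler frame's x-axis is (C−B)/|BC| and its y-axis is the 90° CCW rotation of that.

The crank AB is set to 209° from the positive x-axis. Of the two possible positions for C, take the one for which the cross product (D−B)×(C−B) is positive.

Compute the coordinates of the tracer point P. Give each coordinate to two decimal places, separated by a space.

0.34 -3.77

A=(0,0), D=(11.00,0)
B = A + 1.00·(cos209°, sin209°) = (-0.8746, -0.4848)
|BD| = 11.8845
circle(B,9.00) ∩ circle(D,10.00): a=5.1429, h=7.3858
  candidates: C₊=(3.9627,7.1047) cross=87.777; C₋=(4.5653,-7.6547) cross=-87.777
  mode + wants cross > 0 → take C=(3.9627,7.1047) (cross=87.777)
ex = (C−B)/|BC| = (0.5375,0.8433); ey = (-0.8433,0.5375)
P = B + -2.12·ex + -2.79·ey = (0.3387,-3.7721)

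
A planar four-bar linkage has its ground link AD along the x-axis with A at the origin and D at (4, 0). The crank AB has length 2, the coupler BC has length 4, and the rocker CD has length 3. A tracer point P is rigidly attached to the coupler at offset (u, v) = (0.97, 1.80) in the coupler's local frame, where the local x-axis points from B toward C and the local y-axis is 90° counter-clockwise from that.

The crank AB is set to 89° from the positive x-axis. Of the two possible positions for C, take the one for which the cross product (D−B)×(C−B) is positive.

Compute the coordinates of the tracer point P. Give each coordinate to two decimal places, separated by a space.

A=(0,0), D=(4.00,0)
B = A + 2.00·(cos89°, sin89°) = (0.0349, 1.9997)
|BD| = 4.4408
circle(B,4.00) ∩ circle(D,3.00): a=3.0085, h=2.6360
  candidates: C₊=(3.9082,2.9986) cross=11.706; C₋=(1.5342,-1.7087) cross=-11.706
  mode + wants cross > 0 → take C=(3.9082,2.9986) (cross=11.706)
ex = (C−B)/|BC| = (0.9683,0.2497); ey = (-0.2497,0.9683)
P = B + 0.97·ex + 1.80·ey = (0.5247,3.9849)

0.52 3.98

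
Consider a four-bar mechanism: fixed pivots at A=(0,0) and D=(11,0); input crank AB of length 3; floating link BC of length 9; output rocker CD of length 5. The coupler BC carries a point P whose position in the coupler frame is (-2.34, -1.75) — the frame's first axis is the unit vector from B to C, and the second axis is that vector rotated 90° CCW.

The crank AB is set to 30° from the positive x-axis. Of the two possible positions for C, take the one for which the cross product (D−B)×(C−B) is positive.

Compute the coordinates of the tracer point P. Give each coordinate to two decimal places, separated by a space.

A=(0,0), D=(11.00,0)
B = A + 3.00·(cos30°, sin30°) = (2.5981, 1.5000)
|BD| = 8.5348
circle(B,9.00) ∩ circle(D,5.00): a=7.5481, h=4.9017
  candidates: C₊=(10.8901,4.9988) cross=41.835; C₋=(9.1672,-4.6520) cross=-41.835
  mode + wants cross > 0 → take C=(10.8901,4.9988) (cross=41.835)
ex = (C−B)/|BC| = (0.9213,0.3888); ey = (-0.3888,0.9213)
P = B + -2.34·ex + -1.75·ey = (1.1225,-1.0220)

1.12 -1.02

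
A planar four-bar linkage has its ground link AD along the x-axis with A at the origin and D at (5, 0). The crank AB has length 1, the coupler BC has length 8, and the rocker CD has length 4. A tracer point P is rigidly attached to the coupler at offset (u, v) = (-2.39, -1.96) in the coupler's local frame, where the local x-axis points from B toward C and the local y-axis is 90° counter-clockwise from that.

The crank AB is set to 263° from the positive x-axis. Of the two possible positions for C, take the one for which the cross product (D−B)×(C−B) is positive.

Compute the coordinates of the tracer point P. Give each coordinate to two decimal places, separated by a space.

A=(0,0), D=(5.00,0)
B = A + 1.00·(cos263°, sin263°) = (-0.1219, -0.9925)
|BD| = 5.2172
circle(B,8.00) ∩ circle(D,4.00): a=7.2088, h=3.4689
  candidates: C₊=(6.2953,3.7845) cross=18.098; C₋=(7.6152,-3.0267) cross=-18.098
  mode + wants cross > 0 → take C=(6.2953,3.7845) (cross=18.098)
ex = (C−B)/|BC| = (0.8021,0.5971); ey = (-0.5971,0.8021)
P = B + -2.39·ex + -1.96·ey = (-0.8686,-3.9919)

-0.87 -3.99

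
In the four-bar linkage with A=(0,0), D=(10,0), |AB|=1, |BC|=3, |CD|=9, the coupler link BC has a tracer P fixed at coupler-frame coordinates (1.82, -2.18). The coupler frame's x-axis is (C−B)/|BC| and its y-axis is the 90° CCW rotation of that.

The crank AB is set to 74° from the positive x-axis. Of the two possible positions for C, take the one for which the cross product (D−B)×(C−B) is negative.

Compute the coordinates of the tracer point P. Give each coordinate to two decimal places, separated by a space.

A=(0,0), D=(10.00,0)
B = A + 1.00·(cos74°, sin74°) = (0.2756, 0.9613)
|BD| = 9.7718
circle(B,3.00) ∩ circle(D,9.00): a=1.2018, h=2.7488
  candidates: C₊=(1.7420,3.5785) cross=26.860; C₋=(1.2012,-1.8924) cross=-26.860
  mode - wants cross < 0 → take C=(1.2012,-1.8924) (cross=-26.860)
ex = (C−B)/|BC| = (0.3085,-0.9512); ey = (0.9512,0.3085)
P = B + 1.82·ex + -2.18·ey = (-1.2365,-1.4425)

-1.24 -1.44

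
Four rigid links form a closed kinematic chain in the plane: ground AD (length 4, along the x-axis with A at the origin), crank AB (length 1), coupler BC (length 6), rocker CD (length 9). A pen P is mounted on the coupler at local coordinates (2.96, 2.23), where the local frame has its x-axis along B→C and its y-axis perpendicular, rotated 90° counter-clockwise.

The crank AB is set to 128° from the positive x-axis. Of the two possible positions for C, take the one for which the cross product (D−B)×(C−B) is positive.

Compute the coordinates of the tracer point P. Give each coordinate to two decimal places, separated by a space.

-3.52 3.09

A=(0,0), D=(4.00,0)
B = A + 1.00·(cos128°, sin128°) = (-0.6157, 0.7880)
|BD| = 4.6824
circle(B,6.00) ∩ circle(D,9.00): a=-2.4640, h=5.4707
  candidates: C₊=(-2.1238,6.5954) cross=25.616; C₋=(-3.9652,-4.1900) cross=-25.616
  mode + wants cross > 0 → take C=(-2.1238,6.5954) (cross=25.616)
ex = (C−B)/|BC| = (-0.2514,0.9679); ey = (-0.9679,-0.2514)
P = B + 2.96·ex + 2.23·ey = (-3.5181,3.0925)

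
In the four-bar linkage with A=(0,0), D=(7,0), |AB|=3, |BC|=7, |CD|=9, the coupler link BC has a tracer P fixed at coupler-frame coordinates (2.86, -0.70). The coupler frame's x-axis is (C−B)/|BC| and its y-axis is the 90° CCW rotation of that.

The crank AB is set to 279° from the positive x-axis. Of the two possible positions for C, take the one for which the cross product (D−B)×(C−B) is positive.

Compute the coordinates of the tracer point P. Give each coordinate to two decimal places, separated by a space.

0.50 -0.02

A=(0,0), D=(7.00,0)
B = A + 3.00·(cos279°, sin279°) = (0.4693, -2.9631)
|BD| = 7.1715
circle(B,7.00) ∩ circle(D,9.00): a=1.3547, h=6.8677
  candidates: C₊=(-1.1346,3.8507) cross=49.251; C₋=(4.5405,-8.6574) cross=-49.251
  mode + wants cross > 0 → take C=(-1.1346,3.8507) (cross=49.251)
ex = (C−B)/|BC| = (-0.2291,0.9734); ey = (-0.9734,-0.2291)
P = B + 2.86·ex + -0.70·ey = (0.4954,-0.0188)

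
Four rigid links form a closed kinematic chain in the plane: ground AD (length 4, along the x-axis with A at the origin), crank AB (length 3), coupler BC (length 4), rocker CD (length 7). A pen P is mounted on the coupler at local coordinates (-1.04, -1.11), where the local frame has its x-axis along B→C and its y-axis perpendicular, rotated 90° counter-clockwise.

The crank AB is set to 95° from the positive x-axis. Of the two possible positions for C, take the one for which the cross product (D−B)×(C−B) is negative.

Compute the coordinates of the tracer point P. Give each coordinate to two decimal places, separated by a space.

-0.36 4.51

A=(0,0), D=(4.00,0)
B = A + 3.00·(cos95°, sin95°) = (-0.2615, 2.9886)
|BD| = 5.2050
circle(B,4.00) ∩ circle(D,7.00): a=-0.5676, h=3.9595
  candidates: C₊=(1.5473,6.5563) cross=20.609; C₋=(-2.9996,0.0727) cross=-20.609
  mode - wants cross < 0 → take C=(-2.9996,0.0727) (cross=-20.609)
ex = (C−B)/|BC| = (-0.6845,-0.7290); ey = (0.7290,-0.6845)
P = B + -1.04·ex + -1.11·ey = (-0.3587,4.5066)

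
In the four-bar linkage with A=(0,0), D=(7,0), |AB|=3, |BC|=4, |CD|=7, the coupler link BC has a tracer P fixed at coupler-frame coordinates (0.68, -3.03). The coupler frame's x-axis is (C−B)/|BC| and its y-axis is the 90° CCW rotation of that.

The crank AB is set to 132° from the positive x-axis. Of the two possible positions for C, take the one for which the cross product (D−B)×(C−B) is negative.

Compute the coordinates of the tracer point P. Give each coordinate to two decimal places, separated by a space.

-4.23 0.06

A=(0,0), D=(7.00,0)
B = A + 3.00·(cos132°, sin132°) = (-2.0074, 2.2294)
|BD| = 9.2792
circle(B,4.00) ∩ circle(D,7.00): a=2.8614, h=2.7950
  candidates: C₊=(1.4418,4.2551) cross=25.936; C₋=(0.0987,-1.1712) cross=-25.936
  mode - wants cross < 0 → take C=(0.0987,-1.1712) (cross=-25.936)
ex = (C−B)/|BC| = (0.5265,-0.8502); ey = (0.8502,0.5265)
P = B + 0.68·ex + -3.03·ey = (-4.2254,0.0560)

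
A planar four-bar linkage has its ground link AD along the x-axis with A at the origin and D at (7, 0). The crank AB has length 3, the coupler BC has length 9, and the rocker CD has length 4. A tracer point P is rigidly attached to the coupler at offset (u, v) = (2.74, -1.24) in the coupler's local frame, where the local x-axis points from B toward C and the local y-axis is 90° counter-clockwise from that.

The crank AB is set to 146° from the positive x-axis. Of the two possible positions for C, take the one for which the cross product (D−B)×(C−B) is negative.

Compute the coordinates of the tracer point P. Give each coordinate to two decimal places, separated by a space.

A=(0,0), D=(7.00,0)
B = A + 3.00·(cos146°, sin146°) = (-2.4871, 1.6776)
|BD| = 9.6343
circle(B,9.00) ∩ circle(D,4.00): a=8.1905, h=3.7303
  candidates: C₊=(6.2278,3.9248) cross=35.939; C₋=(4.9287,-3.4220) cross=-35.939
  mode - wants cross < 0 → take C=(4.9287,-3.4220) (cross=-35.939)
ex = (C−B)/|BC| = (0.8240,-0.5666); ey = (0.5666,0.8240)
P = B + 2.74·ex + -1.24·ey = (-0.9320,-0.8967)

-0.93 -0.90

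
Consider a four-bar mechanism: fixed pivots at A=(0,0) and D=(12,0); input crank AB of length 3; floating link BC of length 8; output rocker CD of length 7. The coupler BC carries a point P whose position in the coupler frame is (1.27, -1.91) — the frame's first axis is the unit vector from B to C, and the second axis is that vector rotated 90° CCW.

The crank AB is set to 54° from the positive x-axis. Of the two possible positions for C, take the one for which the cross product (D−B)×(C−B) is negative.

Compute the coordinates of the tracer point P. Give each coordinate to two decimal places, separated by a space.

A=(0,0), D=(12.00,0)
B = A + 3.00·(cos54°, sin54°) = (1.7634, 2.4271)
|BD| = 10.5204
circle(B,8.00) ∩ circle(D,7.00): a=5.9731, h=5.3218
  candidates: C₊=(8.8031,6.2273) cross=55.988; C₋=(6.3476,-4.1292) cross=-55.988
  mode - wants cross < 0 → take C=(6.3476,-4.1292) (cross=-55.988)
ex = (C−B)/|BC| = (0.5730,-0.8195); ey = (0.8195,0.5730)
P = B + 1.27·ex + -1.91·ey = (0.9258,0.2918)

0.93 0.29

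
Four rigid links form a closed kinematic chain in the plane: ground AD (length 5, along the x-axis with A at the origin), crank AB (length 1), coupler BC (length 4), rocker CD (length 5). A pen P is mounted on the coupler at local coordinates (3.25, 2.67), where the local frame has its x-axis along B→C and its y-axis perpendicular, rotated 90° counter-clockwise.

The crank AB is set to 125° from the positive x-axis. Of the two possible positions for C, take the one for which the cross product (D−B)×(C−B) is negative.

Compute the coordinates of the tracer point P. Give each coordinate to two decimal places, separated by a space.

3.12 -1.20

A=(0,0), D=(5.00,0)
B = A + 1.00·(cos125°, sin125°) = (-0.5736, 0.8192)
|BD| = 5.6335
circle(B,4.00) ∩ circle(D,5.00): a=2.0179, h=3.4537
  candidates: C₊=(1.9251,3.9427) cross=19.456; C₋=(0.9207,-2.8913) cross=-19.456
  mode - wants cross < 0 → take C=(0.9207,-2.8913) (cross=-19.456)
ex = (C−B)/|BC| = (0.3736,-0.9276); ey = (0.9276,0.3736)
P = B + 3.25·ex + 2.67·ey = (3.1172,-1.1981)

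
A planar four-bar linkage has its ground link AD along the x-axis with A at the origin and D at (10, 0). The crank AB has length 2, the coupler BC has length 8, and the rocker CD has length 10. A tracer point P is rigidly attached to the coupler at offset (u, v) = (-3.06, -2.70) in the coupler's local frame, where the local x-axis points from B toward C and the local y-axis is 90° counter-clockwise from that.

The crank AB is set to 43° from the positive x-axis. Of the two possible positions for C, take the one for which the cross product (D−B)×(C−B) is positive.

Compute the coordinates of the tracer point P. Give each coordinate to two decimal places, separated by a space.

2.59 -2.56

A=(0,0), D=(10.00,0)
B = A + 2.00·(cos43°, sin43°) = (1.4627, 1.3640)
|BD| = 8.6456
circle(B,8.00) ∩ circle(D,10.00): a=2.2408, h=7.6798
  candidates: C₊=(4.8871,8.5941) cross=66.396; C₋=(2.4638,-6.5731) cross=-66.396
  mode + wants cross > 0 → take C=(4.8871,8.5941) (cross=66.396)
ex = (C−B)/|BC| = (0.4280,0.9038); ey = (-0.9038,0.4280)
P = B + -3.06·ex + -2.70·ey = (2.5930,-2.5572)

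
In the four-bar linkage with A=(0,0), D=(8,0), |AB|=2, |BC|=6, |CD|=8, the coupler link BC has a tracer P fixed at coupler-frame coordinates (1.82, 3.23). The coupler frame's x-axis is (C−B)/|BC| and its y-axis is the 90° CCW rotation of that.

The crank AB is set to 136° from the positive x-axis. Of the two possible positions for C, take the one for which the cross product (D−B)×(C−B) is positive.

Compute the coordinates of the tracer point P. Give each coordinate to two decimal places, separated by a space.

A=(0,0), D=(8.00,0)
B = A + 2.00·(cos136°, sin136°) = (-1.4387, 1.3893)
|BD| = 9.5404
circle(B,6.00) ∩ circle(D,8.00): a=3.3027, h=5.0092
  candidates: C₊=(2.5583,5.8641) cross=47.789; C₋=(1.0994,-4.0474) cross=-47.789
  mode + wants cross > 0 → take C=(2.5583,5.8641) (cross=47.789)
ex = (C−B)/|BC| = (0.6662,0.7458); ey = (-0.7458,0.6662)
P = B + 1.82·ex + 3.23·ey = (-2.6352,4.8984)

-2.64 4.90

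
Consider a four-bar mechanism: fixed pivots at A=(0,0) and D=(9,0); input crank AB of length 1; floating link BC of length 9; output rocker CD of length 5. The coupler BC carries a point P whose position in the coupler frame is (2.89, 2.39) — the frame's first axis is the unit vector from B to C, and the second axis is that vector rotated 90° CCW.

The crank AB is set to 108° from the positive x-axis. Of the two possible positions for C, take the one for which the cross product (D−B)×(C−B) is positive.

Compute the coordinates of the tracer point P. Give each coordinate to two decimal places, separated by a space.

A=(0,0), D=(9.00,0)
B = A + 1.00·(cos108°, sin108°) = (-0.3090, 0.9511)
|BD| = 9.3575
circle(B,9.00) ∩ circle(D,5.00): a=7.6710, h=4.7070
  candidates: C₊=(7.8007,4.8540) cross=44.046; C₋=(6.8439,-4.5112) cross=-44.046
  mode + wants cross > 0 → take C=(7.8007,4.8540) (cross=44.046)
ex = (C−B)/|BC| = (0.9011,0.4337); ey = (-0.4337,0.9011)
P = B + 2.89·ex + 2.39·ey = (1.2586,4.3579)

1.26 4.36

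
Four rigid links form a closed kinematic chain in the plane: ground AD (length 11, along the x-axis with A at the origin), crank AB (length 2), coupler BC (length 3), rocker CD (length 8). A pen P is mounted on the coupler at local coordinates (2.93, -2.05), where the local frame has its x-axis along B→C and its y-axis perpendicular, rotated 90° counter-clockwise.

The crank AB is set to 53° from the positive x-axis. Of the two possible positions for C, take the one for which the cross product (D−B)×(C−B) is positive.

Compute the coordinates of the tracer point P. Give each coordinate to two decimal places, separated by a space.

4.78 1.52

A=(0,0), D=(11.00,0)
B = A + 2.00·(cos53°, sin53°) = (1.2036, 1.5973)
|BD| = 9.9257
circle(B,3.00) ∩ circle(D,8.00): a=2.1923, h=2.0479
  candidates: C₊=(3.6969,3.2657) cross=20.327; C₋=(3.0378,-0.7767) cross=-20.327
  mode + wants cross > 0 → take C=(3.6969,3.2657) (cross=20.327)
ex = (C−B)/|BC| = (0.8311,0.5561); ey = (-0.5561,0.8311)
P = B + 2.93·ex + -2.05·ey = (4.7788,1.5230)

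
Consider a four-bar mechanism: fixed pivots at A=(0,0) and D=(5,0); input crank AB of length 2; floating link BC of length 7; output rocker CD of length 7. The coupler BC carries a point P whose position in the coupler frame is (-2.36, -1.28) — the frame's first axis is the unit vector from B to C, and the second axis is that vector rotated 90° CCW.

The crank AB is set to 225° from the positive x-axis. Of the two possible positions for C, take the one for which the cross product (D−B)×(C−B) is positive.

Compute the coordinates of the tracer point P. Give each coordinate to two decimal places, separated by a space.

A=(0,0), D=(5.00,0)
B = A + 2.00·(cos225°, sin225°) = (-1.4142, -1.4142)
|BD| = 6.5683
circle(B,7.00) ∩ circle(D,7.00): a=3.2841, h=6.1818
  candidates: C₊=(0.4619,5.3297) cross=40.604; C₋=(3.1239,-6.7439) cross=-40.604
  mode + wants cross > 0 → take C=(0.4619,5.3297) (cross=40.604)
ex = (C−B)/|BC| = (0.2680,0.9634); ey = (-0.9634,0.2680)
P = B + -2.36·ex + -1.28·ey = (-0.8136,-4.0309)

-0.81 -4.03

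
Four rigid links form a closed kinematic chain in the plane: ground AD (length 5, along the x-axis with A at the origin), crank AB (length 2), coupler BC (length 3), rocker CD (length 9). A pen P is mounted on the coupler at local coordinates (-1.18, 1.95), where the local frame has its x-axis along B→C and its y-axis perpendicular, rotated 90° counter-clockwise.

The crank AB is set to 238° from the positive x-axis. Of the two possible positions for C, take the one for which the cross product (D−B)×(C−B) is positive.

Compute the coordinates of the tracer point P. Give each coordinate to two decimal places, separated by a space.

-0.43 -3.89

A=(0,0), D=(5.00,0)
B = A + 2.00·(cos238°, sin238°) = (-1.0598, -1.6961)
|BD| = 6.2927
circle(B,3.00) ∩ circle(D,9.00): a=-2.5745, h=1.5401
  candidates: C₊=(-3.9542,-0.9069) cross=9.691; C₋=(-3.1240,-3.8731) cross=-9.691
  mode + wants cross > 0 → take C=(-3.9542,-0.9069) (cross=9.691)
ex = (C−B)/|BC| = (-0.9648,0.2630); ey = (-0.2630,-0.9648)
P = B + -1.18·ex + 1.95·ey = (-0.4343,-3.8878)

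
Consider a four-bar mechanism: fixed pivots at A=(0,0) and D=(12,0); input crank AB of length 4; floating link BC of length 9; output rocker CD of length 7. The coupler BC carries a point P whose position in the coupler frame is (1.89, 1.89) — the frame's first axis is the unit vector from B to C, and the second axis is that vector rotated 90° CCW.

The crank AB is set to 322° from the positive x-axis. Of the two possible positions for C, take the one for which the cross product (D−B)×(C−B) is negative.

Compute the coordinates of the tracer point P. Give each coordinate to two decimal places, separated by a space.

5.73 -1.76

A=(0,0), D=(12.00,0)
B = A + 4.00·(cos322°, sin322°) = (3.1520, -2.4626)
|BD| = 9.1843
circle(B,9.00) ∩ circle(D,7.00): a=6.3342, h=6.3935
  candidates: C₊=(7.5400,5.3952) cross=58.720; C₋=(10.9687,-6.9236) cross=-58.720
  mode - wants cross < 0 → take C=(10.9687,-6.9236) (cross=-58.720)
ex = (C−B)/|BC| = (0.8685,-0.4957); ey = (0.4957,0.8685)
P = B + 1.89·ex + 1.89·ey = (5.7303,-1.7580)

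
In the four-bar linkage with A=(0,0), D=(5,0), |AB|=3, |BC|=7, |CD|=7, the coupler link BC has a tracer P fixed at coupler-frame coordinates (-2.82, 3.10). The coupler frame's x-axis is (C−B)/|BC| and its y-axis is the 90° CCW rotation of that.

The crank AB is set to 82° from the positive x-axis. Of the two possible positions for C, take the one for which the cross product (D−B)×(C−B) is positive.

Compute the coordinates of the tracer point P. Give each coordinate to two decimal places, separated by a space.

-3.66 3.96

A=(0,0), D=(5.00,0)
B = A + 3.00·(cos82°, sin82°) = (0.4175, 2.9708)
|BD| = 5.4612
circle(B,7.00) ∩ circle(D,7.00): a=2.7306, h=6.4454
  candidates: C₊=(6.2150,6.8938) cross=35.200; C₋=(-0.7975,-3.9229) cross=-35.200
  mode + wants cross > 0 → take C=(6.2150,6.8938) (cross=35.200)
ex = (C−B)/|BC| = (0.8282,0.5604); ey = (-0.5604,0.8282)
P = B + -2.82·ex + 3.10·ey = (-3.6553,3.9579)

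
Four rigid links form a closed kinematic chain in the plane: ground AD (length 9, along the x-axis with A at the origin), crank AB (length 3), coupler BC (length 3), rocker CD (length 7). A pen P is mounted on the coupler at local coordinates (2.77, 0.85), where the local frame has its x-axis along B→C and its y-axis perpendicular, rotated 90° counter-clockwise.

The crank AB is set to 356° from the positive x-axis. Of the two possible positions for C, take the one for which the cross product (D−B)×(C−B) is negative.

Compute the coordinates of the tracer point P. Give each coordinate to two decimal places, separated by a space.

3.64 -3.03

A=(0,0), D=(9.00,0)
B = A + 3.00·(cos356°, sin356°) = (2.9927, -0.2093)
|BD| = 6.0110
circle(B,3.00) ∩ circle(D,7.00): a=-0.3218, h=2.9827
  candidates: C₊=(2.5673,2.7604) cross=17.929; C₋=(2.7749,-3.2014) cross=-17.929
  mode - wants cross < 0 → take C=(2.7749,-3.2014) (cross=-17.929)
ex = (C−B)/|BC| = (-0.0726,-0.9974); ey = (0.9974,-0.0726)
P = B + 2.77·ex + 0.85·ey = (3.6394,-3.0337)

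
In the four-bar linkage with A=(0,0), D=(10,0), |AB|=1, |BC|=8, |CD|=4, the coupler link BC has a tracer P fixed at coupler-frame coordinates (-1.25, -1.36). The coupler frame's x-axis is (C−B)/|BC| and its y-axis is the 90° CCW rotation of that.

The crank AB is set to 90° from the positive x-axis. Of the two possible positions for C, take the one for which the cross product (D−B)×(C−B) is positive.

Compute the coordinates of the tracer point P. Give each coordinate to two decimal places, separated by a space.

-0.82 -0.66

A=(0,0), D=(10.00,0)
B = A + 1.00·(cos90°, sin90°) = (0.0000, 1.0000)
|BD| = 10.0499
circle(B,8.00) ∩ circle(D,4.00): a=7.4130, h=3.0078
  candidates: C₊=(7.6755,3.2553) cross=30.228; C₋=(7.0769,-2.7305) cross=-30.228
  mode + wants cross > 0 → take C=(7.6755,3.2553) (cross=30.228)
ex = (C−B)/|BC| = (0.9594,0.2819); ey = (-0.2819,0.9594)
P = B + -1.25·ex + -1.36·ey = (-0.8159,-0.6572)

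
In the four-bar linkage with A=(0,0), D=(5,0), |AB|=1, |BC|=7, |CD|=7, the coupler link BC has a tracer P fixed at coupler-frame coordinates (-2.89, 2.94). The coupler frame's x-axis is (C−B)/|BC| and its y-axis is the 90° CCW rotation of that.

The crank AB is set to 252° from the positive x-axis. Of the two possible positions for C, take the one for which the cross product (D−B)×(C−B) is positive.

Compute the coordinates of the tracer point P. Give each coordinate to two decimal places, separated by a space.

A=(0,0), D=(5.00,0)
B = A + 1.00·(cos252°, sin252°) = (-0.3090, -0.9511)
|BD| = 5.3935
circle(B,7.00) ∩ circle(D,7.00): a=2.6968, h=6.4597
  candidates: C₊=(1.2064,5.8829) cross=34.840; C₋=(3.4845,-6.8340) cross=-34.840
  mode + wants cross > 0 → take C=(1.2064,5.8829) (cross=34.840)
ex = (C−B)/|BC| = (0.2165,0.9763); ey = (-0.9763,0.2165)
P = B + -2.89·ex + 2.94·ey = (-3.8050,-3.1360)

-3.80 -3.14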